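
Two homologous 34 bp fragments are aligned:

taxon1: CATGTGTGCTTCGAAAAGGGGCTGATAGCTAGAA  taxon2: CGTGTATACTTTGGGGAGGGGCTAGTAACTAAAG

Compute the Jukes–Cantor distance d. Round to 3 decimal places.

0.477

The sequences differ at 12 of 34 sites, so p = 12/34 ≈ 0.352941.
d = −(3/4) ln(1 − 4p/3) = −0.75 ln(1 − 0.470588) = −0.75 ln(0.529412)
  = −0.75 × (-0.635988) = 0.476991 substitutions/site.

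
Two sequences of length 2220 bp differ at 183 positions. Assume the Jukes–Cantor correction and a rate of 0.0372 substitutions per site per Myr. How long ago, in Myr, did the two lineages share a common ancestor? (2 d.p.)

1.17

p = 183/2220 ≈ 0.082432.
d = −(3/4) ln(1 − 4p/3) = −0.75 ln(1 − 0.109909) = −0.75 ln(0.890091)
  = −0.75 × (-0.116432) = 0.087324 substitutions/site.
Under a molecular clock d = 2μt, so t = d/(2μ) = 0.087324 / (2 × 0.0372) = 1.17 Myr.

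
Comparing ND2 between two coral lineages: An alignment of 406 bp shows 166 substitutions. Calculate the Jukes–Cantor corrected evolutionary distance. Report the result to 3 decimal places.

p = 166/406 ≈ 0.408867.
d = −(3/4) ln(1 − 4p/3) = −0.75 ln(1 − 0.545156) = −0.75 ln(0.454844)
  = −0.75 × (-0.787801) = 0.590851 substitutions/site.

0.591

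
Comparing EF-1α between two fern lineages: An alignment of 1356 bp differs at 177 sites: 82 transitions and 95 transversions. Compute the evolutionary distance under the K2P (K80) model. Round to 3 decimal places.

0.144

P = 82/1356 ≈ 0.060472 and Q = 95/1356 ≈ 0.070059.
Under the Kimura two-parameter model, d = −½ ln(1 − 2P − Q) − ¼ ln(1 − 2Q).
1 − 2P − Q = 0.808997, giving −½ ln(0.808997) = 0.105980.
1 − 2Q = 0.859882, giving −¼ ln(0.859882) = 0.037740.
d = 0.105980 + 0.037740 = 0.143720.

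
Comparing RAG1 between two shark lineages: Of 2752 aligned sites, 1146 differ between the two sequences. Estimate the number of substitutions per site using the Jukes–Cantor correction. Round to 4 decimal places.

0.6077

p = 1146/2752 ≈ 0.416424.
d = −(3/4) ln(1 − 4p/3) = −0.75 ln(1 − 0.555232) = −0.75 ln(0.444768)
  = −0.75 × (-0.810202) = 0.607652 substitutions/site.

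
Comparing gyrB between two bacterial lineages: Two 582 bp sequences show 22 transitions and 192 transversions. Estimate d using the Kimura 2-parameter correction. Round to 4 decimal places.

0.5296

P = 22/582 ≈ 0.037801 and Q = 192/582 ≈ 0.329897.
Under the Kimura two-parameter model, d = −½ ln(1 − 2P − Q) − ¼ ln(1 − 2Q).
1 − 2P − Q = 0.594501, giving −½ ln(0.594501) = 0.260016.
1 − 2Q = 0.340206, giving −¼ ln(0.340206) = 0.269551.
d = 0.260016 + 0.269551 = 0.529567.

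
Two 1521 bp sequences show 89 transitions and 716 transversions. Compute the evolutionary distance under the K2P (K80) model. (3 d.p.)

P = 89/1521 ≈ 0.058514 and Q = 716/1521 ≈ 0.470743.
Under the Kimura two-parameter model, d = −½ ln(1 − 2P − Q) − ¼ ln(1 − 2Q).
1 − 2P − Q = 0.412229, giving −½ ln(0.412229) = 0.443088.
1 − 2Q = 0.058514, giving −¼ ln(0.058514) = 0.709622.
d = 0.443088 + 0.709622 = 1.152710.

1.153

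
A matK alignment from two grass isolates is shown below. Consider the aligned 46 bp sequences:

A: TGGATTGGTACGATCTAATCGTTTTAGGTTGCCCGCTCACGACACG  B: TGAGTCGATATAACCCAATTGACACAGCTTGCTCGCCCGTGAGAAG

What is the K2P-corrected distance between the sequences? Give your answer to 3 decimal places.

0.777

Of 46 sites, 15 differences are transitions and 5 are transversions, so P = 15/46 ≈ 0.326087 and Q = 5/46 ≈ 0.108696.
Under the Kimura two-parameter model, d = −½ ln(1 − 2P − Q) − ¼ ln(1 − 2Q).
1 − 2P − Q = 0.23913, giving −½ ln(0.23913) = 0.715374.
1 − 2Q = 0.782608, giving −¼ ln(0.782608) = 0.061281.
d = 0.715374 + 0.061281 = 0.776655.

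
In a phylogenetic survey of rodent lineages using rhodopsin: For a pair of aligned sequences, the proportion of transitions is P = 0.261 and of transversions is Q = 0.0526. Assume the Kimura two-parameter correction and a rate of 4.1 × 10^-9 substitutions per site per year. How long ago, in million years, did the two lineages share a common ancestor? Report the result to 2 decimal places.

Under the Kimura two-parameter model, d = −½ ln(1 − 2P − Q) − ¼ ln(1 − 2Q).
1 − 2P − Q = 0.4254, giving −½ ln(0.4254) = 0.427363.
1 − 2Q = 0.8948, giving −¼ ln(0.8948) = 0.027789.
d = 0.427363 + 0.027789 = 0.455152.
Under a molecular clock d = 2μt, so t = d/(2μ) = 0.455152 / (2 × 4.1 × 10^-9) = 55.51 million years.

55.51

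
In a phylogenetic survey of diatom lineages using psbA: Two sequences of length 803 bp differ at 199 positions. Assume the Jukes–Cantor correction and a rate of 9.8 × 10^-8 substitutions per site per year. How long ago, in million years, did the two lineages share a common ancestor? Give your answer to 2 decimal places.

p = 199/803 ≈ 0.247821.
d = −(3/4) ln(1 − 4p/3) = −0.75 ln(1 − 0.330428) = −0.75 ln(0.669572)
  = −0.75 × (-0.401117) = 0.300838 substitutions/site.
Under a molecular clock d = 2μt, so t = d/(2μ) = 0.300838 / (2 × 9.8 × 10^-8) = 1.53 million years.

1.53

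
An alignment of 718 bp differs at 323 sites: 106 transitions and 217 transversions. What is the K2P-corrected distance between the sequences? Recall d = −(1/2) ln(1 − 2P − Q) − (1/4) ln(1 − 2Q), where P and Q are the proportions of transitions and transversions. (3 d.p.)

0.687

P = 106/718 ≈ 0.147632 and Q = 217/718 ≈ 0.302228.
Under the Kimura two-parameter model, d = −½ ln(1 − 2P − Q) − ¼ ln(1 − 2Q).
1 − 2P − Q = 0.402508, giving −½ ln(0.402508) = 0.455020.
1 − 2Q = 0.395544, giving −¼ ln(0.395544) = 0.231873.
d = 0.455020 + 0.231873 = 0.686893.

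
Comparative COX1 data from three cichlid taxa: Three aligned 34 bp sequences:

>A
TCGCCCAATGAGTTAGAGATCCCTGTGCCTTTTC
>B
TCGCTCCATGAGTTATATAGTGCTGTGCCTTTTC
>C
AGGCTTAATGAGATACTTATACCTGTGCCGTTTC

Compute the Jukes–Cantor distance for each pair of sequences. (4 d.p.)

d(A,B) = 0.2407, d(A,C) = 0.3734, d(B,C) = 0.4234

A–B: 7/34 sites differ → p ≈ 0.205882, d = −0.75 ln(1 − 0.274509) = 0.240680 ≈ 0.2407.
A–C: 10/34 sites differ → p ≈ 0.294118, d = −0.75 ln(1 − 0.392157) = 0.373379 ≈ 0.3734.
B–C: 11/34 sites differ → p ≈ 0.323529, d = −0.75 ln(1 − 0.431372) = 0.423397 ≈ 0.4234.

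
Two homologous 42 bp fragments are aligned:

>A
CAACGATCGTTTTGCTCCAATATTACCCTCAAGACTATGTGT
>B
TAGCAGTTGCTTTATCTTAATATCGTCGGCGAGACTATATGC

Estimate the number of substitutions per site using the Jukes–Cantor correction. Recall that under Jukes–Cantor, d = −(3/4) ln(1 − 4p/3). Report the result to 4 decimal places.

0.6932

The sequences differ at 19 of 42 sites, so p = 19/42 ≈ 0.452381.
d = −(3/4) ln(1 − 4p/3) = −0.75 ln(1 − 0.603175) = −0.75 ln(0.396825)
  = −0.75 × (-0.924260) = 0.693195 substitutions/site.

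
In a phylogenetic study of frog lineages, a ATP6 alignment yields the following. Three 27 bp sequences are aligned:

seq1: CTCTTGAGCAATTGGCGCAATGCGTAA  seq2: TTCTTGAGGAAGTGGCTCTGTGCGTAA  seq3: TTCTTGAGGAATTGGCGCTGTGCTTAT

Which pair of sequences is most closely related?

seq1–seq2: 6/27 differ, p = 0.222, d = 0.264.
seq1–seq3: 6/27 differ, p = 0.222, d = 0.264.
seq2–seq3: 4/27 differ, p = 0.148, d = 0.165.
The smallest distance is between seq2 and seq3.

seq2 and seq3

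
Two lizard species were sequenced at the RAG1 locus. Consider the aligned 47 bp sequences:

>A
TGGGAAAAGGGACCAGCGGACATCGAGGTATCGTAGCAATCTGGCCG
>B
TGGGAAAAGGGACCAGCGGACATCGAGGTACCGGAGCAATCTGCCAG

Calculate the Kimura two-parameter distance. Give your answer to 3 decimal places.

Of 47 sites, 1 differences are transitions and 3 are transversions, so P = 1/47 ≈ 0.021277 and Q = 3/47 ≈ 0.06383.
Under the Kimura two-parameter model, d = −½ ln(1 − 2P − Q) − ¼ ln(1 − 2Q).
1 − 2P − Q = 0.893616, giving −½ ln(0.893616) = 0.056240.
1 − 2Q = 0.87234, giving −¼ ln(0.87234) = 0.034144.
d = 0.056240 + 0.034144 = 0.090384.

0.090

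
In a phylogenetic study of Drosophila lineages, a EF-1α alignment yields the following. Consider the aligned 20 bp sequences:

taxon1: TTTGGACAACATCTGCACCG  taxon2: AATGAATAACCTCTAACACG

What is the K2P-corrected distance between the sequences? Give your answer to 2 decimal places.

Of 20 sites, 3 differences are transitions and 6 are transversions, so P = 3/20 = 0.15 and Q = 6/20 = 0.3.
Under the Kimura two-parameter model, d = −½ ln(1 − 2P − Q) − ¼ ln(1 − 2Q).
1 − 2P − Q = 0.4, giving −½ ln(0.4) = 0.458145.
1 − 2Q = 0.4, giving −¼ ln(0.4) = 0.229073.
d = 0.458145 + 0.229073 = 0.687218.

0.69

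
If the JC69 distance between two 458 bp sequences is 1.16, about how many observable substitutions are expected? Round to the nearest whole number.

270

Invert JC69: p = (3/4)(1 − e^(−4d/3)) = 0.75 × (1 − e^(-1.546667)) = 0.75 × (1 − 0.212957) = 0.590282.
Expected differing sites = pL ≈ 0.590282 × 458 = 270.349156 ≈ 270.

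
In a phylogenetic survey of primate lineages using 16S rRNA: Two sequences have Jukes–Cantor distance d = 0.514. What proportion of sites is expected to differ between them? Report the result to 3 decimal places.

p = (3/4)(1 − e^(−4d/3)) = 0.75 × (1 − e^(-0.685333)) = 0.75 × (1 − 0.503922) = 0.372059.

0.372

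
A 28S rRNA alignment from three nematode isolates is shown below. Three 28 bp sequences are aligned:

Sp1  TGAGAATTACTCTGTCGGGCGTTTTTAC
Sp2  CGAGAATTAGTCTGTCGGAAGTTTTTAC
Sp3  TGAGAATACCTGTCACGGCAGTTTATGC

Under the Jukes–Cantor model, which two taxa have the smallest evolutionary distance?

Sp1–Sp2: 4/28 differ, p = 0.143, d = 0.158.
Sp1–Sp3: 9/28 differ, p = 0.321, d = 0.420.
Sp2–Sp3: 10/28 differ, p = 0.357, d = 0.485.
The smallest distance is between Sp1 and Sp2.

Sp1 and Sp2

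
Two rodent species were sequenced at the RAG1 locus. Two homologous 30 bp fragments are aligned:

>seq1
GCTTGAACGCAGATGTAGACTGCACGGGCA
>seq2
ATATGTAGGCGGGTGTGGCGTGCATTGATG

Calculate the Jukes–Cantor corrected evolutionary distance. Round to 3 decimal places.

The sequences differ at 15 of 30 sites, so p = 15/30 = 0.5.
d = −(3/4) ln(1 − 4p/3) = −0.75 ln(1 − 0.666667) = −0.75 ln(0.333333)
  = −0.75 × (-1.098613) = 0.823960 substitutions/site.

0.824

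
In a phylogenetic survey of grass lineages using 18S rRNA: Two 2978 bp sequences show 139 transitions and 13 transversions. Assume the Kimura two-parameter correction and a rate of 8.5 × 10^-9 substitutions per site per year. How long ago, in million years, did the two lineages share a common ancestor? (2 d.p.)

P = 139/2978 ≈ 0.046676 and Q = 13/2978 ≈ 0.004365.
Under the Kimura two-parameter model, d = −½ ln(1 − 2P − Q) − ¼ ln(1 − 2Q).
1 − 2P − Q = 0.902283, giving −½ ln(0.902283) = 0.051414.
1 − 2Q = 0.99127, giving −¼ ln(0.99127) = 0.002192.
d = 0.051414 + 0.002192 = 0.053606.
Under a molecular clock d = 2μt, so t = d/(2μ) = 0.053606 / (2 × 8.5 × 10^-9) = 3.15 million years.

3.15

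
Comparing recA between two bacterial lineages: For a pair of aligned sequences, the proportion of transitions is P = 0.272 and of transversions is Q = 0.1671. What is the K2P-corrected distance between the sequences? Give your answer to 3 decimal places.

Under the Kimura two-parameter model, d = −½ ln(1 − 2P − Q) − ¼ ln(1 − 2Q).
1 − 2P − Q = 0.2889, giving −½ ln(0.2889) = 0.620837.
1 − 2Q = 0.6658, giving −¼ ln(0.6658) = 0.101691.
d = 0.620837 + 0.101691 = 0.722528.

0.723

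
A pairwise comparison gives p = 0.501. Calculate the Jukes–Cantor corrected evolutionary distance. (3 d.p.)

0.827

d = −(3/4) ln(1 − 4p/3) = −0.75 ln(1 − 0.668) = −0.75 ln(0.332)
  = −0.75 × (-1.102620) = 0.826965 substitutions/site.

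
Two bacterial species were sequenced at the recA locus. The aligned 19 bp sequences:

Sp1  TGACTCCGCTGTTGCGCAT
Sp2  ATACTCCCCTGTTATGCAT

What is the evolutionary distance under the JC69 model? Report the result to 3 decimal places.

The sequences differ at 5 of 19 sites (1, 2, 8, 14, 15), so p = 5/19 ≈ 0.263158.
d = −(3/4) ln(1 − 4p/3) = −0.75 ln(1 − 0.350877) = −0.75 ln(0.649123)
  = −0.75 × (-0.432133) = 0.324100 substitutions/site.

0.324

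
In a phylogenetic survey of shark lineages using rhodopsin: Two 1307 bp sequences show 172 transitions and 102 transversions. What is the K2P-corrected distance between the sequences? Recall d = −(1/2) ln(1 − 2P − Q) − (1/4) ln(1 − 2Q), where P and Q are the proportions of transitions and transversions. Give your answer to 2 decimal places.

P = 172/1307 ≈ 0.131599 and Q = 102/1307 ≈ 0.078041.
Under the Kimura two-parameter model, d = −½ ln(1 − 2P − Q) − ¼ ln(1 − 2Q).
1 − 2P − Q = 0.658761, giving −½ ln(0.658761) = 0.208697.
1 − 2Q = 0.843918, giving −¼ ln(0.843918) = 0.042425.
d = 0.208697 + 0.042425 = 0.251122.

0.25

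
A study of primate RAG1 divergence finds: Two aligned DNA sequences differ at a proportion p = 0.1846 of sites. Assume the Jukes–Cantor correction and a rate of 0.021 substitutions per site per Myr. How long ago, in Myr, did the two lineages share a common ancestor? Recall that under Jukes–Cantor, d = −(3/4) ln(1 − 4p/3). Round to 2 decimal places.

5.05

d = −(3/4) ln(1 − 4p/3) = −0.75 ln(1 − 0.246133) = −0.75 ln(0.753867)
  = −0.75 × (-0.282539) = 0.211904 substitutions/site.
Under a molecular clock d = 2μt, so t = d/(2μ) = 0.211904 / (2 × 0.021) = 5.05 Myr.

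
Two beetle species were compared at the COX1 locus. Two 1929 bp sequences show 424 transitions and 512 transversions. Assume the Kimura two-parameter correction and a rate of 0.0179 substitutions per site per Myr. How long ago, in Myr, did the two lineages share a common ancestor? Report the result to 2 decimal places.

22.34

P = 424/1929 ≈ 0.219803 and Q = 512/1929 ≈ 0.265422.
Under the Kimura two-parameter model, d = −½ ln(1 − 2P − Q) − ¼ ln(1 − 2Q).
1 − 2P − Q = 0.294972, giving −½ ln(0.294972) = 0.610437.
1 − 2Q = 0.469156, giving −¼ ln(0.469156) = 0.189205.
d = 0.610437 + 0.189205 = 0.799642.
Under a molecular clock d = 2μt, so t = d/(2μ) = 0.799642 / (2 × 0.0179) = 22.34 Myr.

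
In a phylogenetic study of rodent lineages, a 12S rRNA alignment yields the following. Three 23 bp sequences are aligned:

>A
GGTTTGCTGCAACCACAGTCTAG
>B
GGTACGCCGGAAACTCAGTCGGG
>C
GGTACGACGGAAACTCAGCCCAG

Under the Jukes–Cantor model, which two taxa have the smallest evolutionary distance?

B and C

A–B: 8/23 differ, p = 0.348, d = 0.467.
A–C: 9/23 differ, p = 0.391, d = 0.553.
B–C: 4/23 differ, p = 0.174, d = 0.198.
The smallest distance is between B and C.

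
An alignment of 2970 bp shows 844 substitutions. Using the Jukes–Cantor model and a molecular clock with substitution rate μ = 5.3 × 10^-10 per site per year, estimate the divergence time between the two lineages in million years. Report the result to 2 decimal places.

p = 844/2970 ≈ 0.284175.
d = −(3/4) ln(1 − 4p/3) = −0.75 ln(1 − 0.3789) = −0.75 ln(0.6211)
  = −0.75 × (-0.476263) = 0.357197 substitutions/site.
Under a molecular clock d = 2μt, so t = d/(2μ) = 0.357197 / (2 × 5.3 × 10^-10) = 336.98 million years.

336.98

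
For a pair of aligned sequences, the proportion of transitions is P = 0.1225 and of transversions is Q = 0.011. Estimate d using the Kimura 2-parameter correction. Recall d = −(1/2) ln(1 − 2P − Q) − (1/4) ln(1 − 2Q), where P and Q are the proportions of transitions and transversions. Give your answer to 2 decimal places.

0.15

Under the Kimura two-parameter model, d = −½ ln(1 − 2P − Q) − ¼ ln(1 − 2Q).
1 − 2P − Q = 0.744, giving −½ ln(0.744) = 0.147857.
1 − 2Q = 0.978, giving −¼ ln(0.978) = 0.005561.
d = 0.147857 + 0.005561 = 0.153418.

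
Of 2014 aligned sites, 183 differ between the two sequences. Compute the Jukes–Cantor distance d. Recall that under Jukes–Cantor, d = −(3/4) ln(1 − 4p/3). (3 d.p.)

0.097

p = 183/2014 ≈ 0.090864.
d = −(3/4) ln(1 − 4p/3) = −0.75 ln(1 − 0.121152) = −0.75 ln(0.878848)
  = −0.75 × (-0.129143) = 0.096857 substitutions/site.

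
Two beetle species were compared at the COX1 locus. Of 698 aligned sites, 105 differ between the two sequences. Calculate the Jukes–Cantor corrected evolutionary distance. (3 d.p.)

p = 105/698 ≈ 0.15043.
d = −(3/4) ln(1 − 4p/3) = −0.75 ln(1 − 0.200573) = −0.75 ln(0.799427)
  = −0.75 × (-0.223860) = 0.167895 substitutions/site.

0.168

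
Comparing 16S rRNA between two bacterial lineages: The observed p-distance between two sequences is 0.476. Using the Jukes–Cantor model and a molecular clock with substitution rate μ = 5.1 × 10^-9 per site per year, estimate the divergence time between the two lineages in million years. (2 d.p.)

74.04

d = −(3/4) ln(1 − 4p/3) = −0.75 ln(1 − 0.634667) = −0.75 ln(0.365333)
  = −0.75 × (-1.006946) = 0.755210 substitutions/site.
Under a molecular clock d = 2μt, so t = d/(2μ) = 0.755210 / (2 × 5.1 × 10^-9) = 74.04 million years.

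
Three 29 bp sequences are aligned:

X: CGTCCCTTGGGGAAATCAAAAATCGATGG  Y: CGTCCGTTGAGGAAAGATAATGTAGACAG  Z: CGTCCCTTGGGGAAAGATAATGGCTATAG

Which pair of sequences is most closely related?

Y and Z

X–Y: 10/29 differ, p = 0.345, d = 0.462.
X–Z: 8/29 differ, p = 0.276, d = 0.344.
Y–Z: 6/29 differ, p = 0.207, d = 0.242.
The smallest distance is between Y and Z.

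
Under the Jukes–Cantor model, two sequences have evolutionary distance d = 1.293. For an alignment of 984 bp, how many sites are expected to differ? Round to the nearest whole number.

606

Invert JC69: p = (3/4)(1 − e^(−4d/3)) = 0.75 × (1 − e^(-1.724)) = 0.75 × (1 − 0.178351) = 0.616237.
Expected differing sites = pL ≈ 0.616237 × 984 = 606.377208 ≈ 606.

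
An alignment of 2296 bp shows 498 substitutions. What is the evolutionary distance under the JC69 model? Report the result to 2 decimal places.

p = 498/2296 ≈ 0.216899.
d = −(3/4) ln(1 − 4p/3) = −0.75 ln(1 − 0.289199) = −0.75 ln(0.710801)
  = −0.75 × (-0.341363) = 0.256022 substitutions/site.

0.26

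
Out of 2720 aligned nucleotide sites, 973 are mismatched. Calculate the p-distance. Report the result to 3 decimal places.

0.358

p = 973/2720 = 0.357720… ≈ 0.358 (to 3 d.p.).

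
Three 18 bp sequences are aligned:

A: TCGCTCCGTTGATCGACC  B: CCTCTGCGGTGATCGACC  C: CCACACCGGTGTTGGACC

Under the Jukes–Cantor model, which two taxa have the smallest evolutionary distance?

A–B: 4/18 differ, p = 0.222, d = 0.264.
A–C: 6/18 differ, p = 0.333, d = 0.441.
B–C: 5/18 differ, p = 0.278, d = 0.347.
The smallest distance is between A and B.

A and B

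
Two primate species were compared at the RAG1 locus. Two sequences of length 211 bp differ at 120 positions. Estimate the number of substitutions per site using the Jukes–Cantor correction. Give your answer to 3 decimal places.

p = 120/211 ≈ 0.56872.
d = −(3/4) ln(1 − 4p/3) = −0.75 ln(1 − 0.758293) = −0.75 ln(0.241707)
  = −0.75 × (-1.420029) = 1.065022 substitutions/site.

1.065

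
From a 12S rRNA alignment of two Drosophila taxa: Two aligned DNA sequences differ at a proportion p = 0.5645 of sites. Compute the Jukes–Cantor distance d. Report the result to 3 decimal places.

d = −(3/4) ln(1 − 4p/3) = −0.75 ln(1 − 0.752667) = −0.75 ln(0.247333)
  = −0.75 × (-1.397020) = 1.047765 substitutions/site.

1.048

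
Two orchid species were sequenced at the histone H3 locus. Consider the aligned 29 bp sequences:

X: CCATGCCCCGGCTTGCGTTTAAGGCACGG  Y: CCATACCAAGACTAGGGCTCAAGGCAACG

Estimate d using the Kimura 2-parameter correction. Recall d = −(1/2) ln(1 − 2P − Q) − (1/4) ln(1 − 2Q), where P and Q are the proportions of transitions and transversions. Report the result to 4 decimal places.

Of 29 sites, 4 differences are transitions and 6 are transversions, so P = 4/29 ≈ 0.137931 and Q = 6/29 ≈ 0.206897.
Under the Kimura two-parameter model, d = −½ ln(1 − 2P − Q) − ¼ ln(1 − 2Q).
1 − 2P − Q = 0.517241, giving −½ ln(0.517241) = 0.329623.
1 − 2Q = 0.586206, giving −¼ ln(0.586206) = 0.133521.
d = 0.329623 + 0.133521 = 0.463144.

0.4631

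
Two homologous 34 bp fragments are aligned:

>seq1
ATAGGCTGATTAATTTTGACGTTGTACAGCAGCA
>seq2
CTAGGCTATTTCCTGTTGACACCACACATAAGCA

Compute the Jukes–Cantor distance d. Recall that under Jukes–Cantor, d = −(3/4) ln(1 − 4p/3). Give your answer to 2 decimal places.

The sequences differ at 13 of 34 sites, so p = 13/34 ≈ 0.382353.
d = −(3/4) ln(1 − 4p/3) = −0.75 ln(1 − 0.509804) = −0.75 ln(0.490196)
  = −0.75 × (-0.712950) = 0.534713 substitutions/site.

0.53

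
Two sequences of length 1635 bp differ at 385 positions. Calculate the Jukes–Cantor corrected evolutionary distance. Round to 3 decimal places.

0.283

p = 385/1635 ≈ 0.235474.
d = −(3/4) ln(1 − 4p/3) = −0.75 ln(1 − 0.313965) = −0.75 ln(0.686035)
  = −0.75 × (-0.376827) = 0.282620 substitutions/site.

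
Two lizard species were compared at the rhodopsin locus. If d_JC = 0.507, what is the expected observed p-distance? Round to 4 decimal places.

p = (3/4)(1 − e^(−4d/3)) = 0.75 × (1 − e^(-0.676)) = 0.75 × (1 − 0.508648) = 0.368514.

0.3685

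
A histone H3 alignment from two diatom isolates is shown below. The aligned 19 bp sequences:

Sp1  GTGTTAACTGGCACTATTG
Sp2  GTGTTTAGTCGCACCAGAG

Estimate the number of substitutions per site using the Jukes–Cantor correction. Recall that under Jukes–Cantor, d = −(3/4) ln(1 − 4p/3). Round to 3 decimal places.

0.410

The sequences differ at 6 of 19 sites (6, 8, 10, 15, 17, 18), so p = 6/19 ≈ 0.315789.
d = −(3/4) ln(1 − 4p/3) = −0.75 ln(1 − 0.421052) = −0.75 ln(0.578948)
  = −0.75 × (-0.546543) = 0.409907 substitutions/site.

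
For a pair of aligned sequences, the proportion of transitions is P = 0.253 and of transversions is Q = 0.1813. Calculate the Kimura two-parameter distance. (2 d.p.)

0.69

Under the Kimura two-parameter model, d = −½ ln(1 − 2P − Q) − ¼ ln(1 − 2Q).
1 − 2P − Q = 0.3127, giving −½ ln(0.3127) = 0.581256.
1 − 2Q = 0.6374, giving −¼ ln(0.6374) = 0.112589.
d = 0.581256 + 0.112589 = 0.693845.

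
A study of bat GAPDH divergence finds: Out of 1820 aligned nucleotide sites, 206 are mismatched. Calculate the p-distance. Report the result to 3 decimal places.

0.113

p = 206/1820 = 0.113186… ≈ 0.113 (to 3 d.p.).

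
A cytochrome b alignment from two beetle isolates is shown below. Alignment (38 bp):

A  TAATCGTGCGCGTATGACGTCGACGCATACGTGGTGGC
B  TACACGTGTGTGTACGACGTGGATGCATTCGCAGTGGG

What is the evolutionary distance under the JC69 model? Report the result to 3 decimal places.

0.366

The sequences differ at 11 of 38 sites, so p = 11/38 ≈ 0.289474.
d = −(3/4) ln(1 − 4p/3) = −0.75 ln(1 − 0.385965) = −0.75 ln(0.614035)
  = −0.75 × (-0.487703) = 0.365777 substitutions/site.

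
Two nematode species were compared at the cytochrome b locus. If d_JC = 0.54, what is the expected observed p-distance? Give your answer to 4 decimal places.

0.3849

p = (3/4)(1 − e^(−4d/3)) = 0.75 × (1 − e^(-0.72)) = 0.75 × (1 − 0.486752) = 0.384936.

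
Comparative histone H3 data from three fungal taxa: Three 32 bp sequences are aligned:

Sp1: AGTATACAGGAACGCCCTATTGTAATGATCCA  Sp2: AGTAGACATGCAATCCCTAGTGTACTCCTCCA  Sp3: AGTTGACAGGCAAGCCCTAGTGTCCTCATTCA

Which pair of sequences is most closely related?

Sp2 and Sp3

Sp1–Sp2: 9/32 differ, p = 0.281, d = 0.353.
Sp1–Sp3: 9/32 differ, p = 0.281, d = 0.353.
Sp2–Sp3: 6/32 differ, p = 0.188, d = 0.216.
The smallest distance is between Sp2 and Sp3.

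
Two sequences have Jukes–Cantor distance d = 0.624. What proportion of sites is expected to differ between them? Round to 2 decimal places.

0.42

p = (3/4)(1 − e^(−4d/3)) = 0.75 × (1 − e^(-0.832)) = 0.75 × (1 − 0.435178) = 0.423617.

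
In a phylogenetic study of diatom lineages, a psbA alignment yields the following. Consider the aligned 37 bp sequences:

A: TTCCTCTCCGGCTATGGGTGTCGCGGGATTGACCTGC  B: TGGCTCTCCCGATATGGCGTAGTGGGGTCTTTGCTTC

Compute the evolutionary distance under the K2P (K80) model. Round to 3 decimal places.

0.834

Of 37 sites, 1 differences are transitions and 16 are transversions, so P = 1/37 ≈ 0.027027 and Q = 16/37 ≈ 0.432432.
Under the Kimura two-parameter model, d = −½ ln(1 − 2P − Q) − ¼ ln(1 − 2Q).
1 − 2P − Q = 0.513514, giving −½ ln(0.513514) = 0.333239.
1 − 2Q = 0.135136, giving −¼ ln(0.135136) = 0.500368.
d = 0.333239 + 0.500368 = 0.833607.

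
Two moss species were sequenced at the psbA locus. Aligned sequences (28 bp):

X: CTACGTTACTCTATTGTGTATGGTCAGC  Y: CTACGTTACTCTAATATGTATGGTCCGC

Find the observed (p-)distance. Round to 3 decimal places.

0.107

The sequences differ at 3 of 28 positions (sites 14, 16, 26).
p = 3/28 = 0.107142… ≈ 0.107 (to 3 d.p.).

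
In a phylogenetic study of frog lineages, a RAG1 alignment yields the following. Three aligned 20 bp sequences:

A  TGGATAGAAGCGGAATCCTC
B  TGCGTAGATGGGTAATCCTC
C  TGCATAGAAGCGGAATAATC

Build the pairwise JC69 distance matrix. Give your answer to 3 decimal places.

d(A,B) = 0.304, d(A,C) = 0.167, d(B,C) = 0.383

A–B: 5/20 sites differ → p = 0.25, d = −0.75 ln(1 − 0.333333) = 0.304098 ≈ 0.304.
A–C: 3/20 sites differ → p = 0.15, d = −0.75 ln(1 − 0.2) = 0.167358 ≈ 0.167.
B–C: 6/20 sites differ → p = 0.3, d = −0.75 ln(1 − 0.4) = 0.383119 ≈ 0.383.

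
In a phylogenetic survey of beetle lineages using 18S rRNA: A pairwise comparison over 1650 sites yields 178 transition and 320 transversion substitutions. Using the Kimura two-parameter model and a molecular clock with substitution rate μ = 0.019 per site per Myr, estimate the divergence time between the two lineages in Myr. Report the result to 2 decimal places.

P = 178/1650 ≈ 0.107879 and Q = 320/1650 ≈ 0.193939.
Under the Kimura two-parameter model, d = −½ ln(1 − 2P − Q) − ¼ ln(1 − 2Q).
1 − 2P − Q = 0.590303, giving −½ ln(0.590303) = 0.263560.
1 − 2Q = 0.612122, giving −¼ ln(0.612122) = 0.122706.
d = 0.263560 + 0.122706 = 0.386266.
Under a molecular clock d = 2μt, so t = d/(2μ) = 0.386266 / (2 × 0.019) = 10.16 Myr.

10.16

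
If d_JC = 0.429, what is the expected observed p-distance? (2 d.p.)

0.33

p = (3/4)(1 − e^(−4d/3)) = 0.75 × (1 − e^(-0.572)) = 0.75 × (1 − 0.564396) = 0.326703.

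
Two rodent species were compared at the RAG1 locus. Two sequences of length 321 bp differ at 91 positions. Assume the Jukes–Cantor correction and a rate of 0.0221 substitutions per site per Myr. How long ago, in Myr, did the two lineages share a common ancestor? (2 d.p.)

8.06

p = 91/321 ≈ 0.283489.
d = −(3/4) ln(1 − 4p/3) = −0.75 ln(1 − 0.377985) = −0.75 ln(0.622015)
  = −0.75 × (-0.474791) = 0.356093 substitutions/site.
Under a molecular clock d = 2μt, so t = d/(2μ) = 0.356093 / (2 × 0.0221) = 8.06 Myr.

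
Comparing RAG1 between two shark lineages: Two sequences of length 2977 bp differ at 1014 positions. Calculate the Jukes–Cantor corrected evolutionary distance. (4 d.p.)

0.4541

p = 1014/2977 ≈ 0.340611.
d = −(3/4) ln(1 − 4p/3) = −0.75 ln(1 − 0.454148) = −0.75 ln(0.545852)
  = −0.75 × (-0.605407) = 0.454055 substitutions/site.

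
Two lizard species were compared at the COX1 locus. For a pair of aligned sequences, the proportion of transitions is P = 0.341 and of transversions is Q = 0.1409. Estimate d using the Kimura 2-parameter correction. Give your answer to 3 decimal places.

0.948

Under the Kimura two-parameter model, d = −½ ln(1 − 2P − Q) − ¼ ln(1 − 2Q).
1 − 2P − Q = 0.1771, giving −½ ln(0.1771) = 0.865520.
1 − 2Q = 0.7182, giving −¼ ln(0.7182) = 0.082752.
d = 0.865520 + 0.082752 = 0.948272.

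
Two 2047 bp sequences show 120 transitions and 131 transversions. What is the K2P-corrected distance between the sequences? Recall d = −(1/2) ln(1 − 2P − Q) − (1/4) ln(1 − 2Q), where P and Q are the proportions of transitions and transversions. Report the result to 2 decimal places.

P = 120/2047 ≈ 0.058622 and Q = 131/2047 ≈ 0.063996.
Under the Kimura two-parameter model, d = −½ ln(1 − 2P − Q) − ¼ ln(1 − 2Q).
1 − 2P − Q = 0.81876, giving −½ ln(0.81876) = 0.099982.
1 − 2Q = 0.872008, giving −¼ ln(0.872008) = 0.034239.
d = 0.099982 + 0.034239 = 0.134221.

0.13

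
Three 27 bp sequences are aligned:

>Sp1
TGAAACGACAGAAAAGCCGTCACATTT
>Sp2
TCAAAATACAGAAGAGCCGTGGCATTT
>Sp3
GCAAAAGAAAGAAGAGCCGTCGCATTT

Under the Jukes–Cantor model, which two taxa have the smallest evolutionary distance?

Sp2 and Sp3

Sp1–Sp2: 6/27 differ, p = 0.222, d = 0.264.
Sp1–Sp3: 6/27 differ, p = 0.222, d = 0.264.
Sp2–Sp3: 4/27 differ, p = 0.148, d = 0.165.
The smallest distance is between Sp2 and Sp3.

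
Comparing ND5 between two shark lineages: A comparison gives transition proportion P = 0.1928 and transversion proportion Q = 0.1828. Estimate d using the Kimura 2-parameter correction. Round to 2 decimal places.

Under the Kimura two-parameter model, d = −½ ln(1 − 2P − Q) − ¼ ln(1 − 2Q).
1 − 2P − Q = 0.4316, giving −½ ln(0.4316) = 0.420128.
1 − 2Q = 0.6344, giving −¼ ln(0.6344) = 0.113769.
d = 0.420128 + 0.113769 = 0.533897.

0.53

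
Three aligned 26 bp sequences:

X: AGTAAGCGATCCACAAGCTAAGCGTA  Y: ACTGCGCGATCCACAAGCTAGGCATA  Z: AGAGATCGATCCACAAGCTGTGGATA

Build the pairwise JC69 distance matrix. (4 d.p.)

X–Y: 5/26 sites differ → p ≈ 0.192308, d = −0.75 ln(1 − 0.256411) = 0.222200 ≈ 0.2222.
X–Z: 7/26 sites differ → p ≈ 0.269231, d = −0.75 ln(1 − 0.358975) = 0.333515 ≈ 0.3335.
Y–Z: 7/26 sites differ → p ≈ 0.269231, d = −0.75 ln(1 − 0.358975) = 0.333515 ≈ 0.3335.

d(X,Y) = 0.2222, d(X,Z) = 0.3335, d(Y,Z) = 0.3335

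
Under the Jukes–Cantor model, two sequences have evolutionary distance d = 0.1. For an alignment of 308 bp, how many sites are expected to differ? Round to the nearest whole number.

Invert JC69: p = (3/4)(1 − e^(−4d/3)) = 0.75 × (1 − e^(-0.133333)) = 0.75 × (1 − 0.875174) = 0.093620.
Expected differing sites = pL ≈ 0.093620 × 308 = 28.83496 ≈ 29.

29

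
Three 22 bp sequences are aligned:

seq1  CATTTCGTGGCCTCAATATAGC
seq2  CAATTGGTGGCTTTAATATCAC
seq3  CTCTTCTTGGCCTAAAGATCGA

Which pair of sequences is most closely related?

seq1–seq2: 6/22 differ, p = 0.273, d = 0.339.
seq1–seq3: 7/22 differ, p = 0.318, d = 0.414.
seq2–seq3: 9/22 differ, p = 0.409, d = 0.591.
The smallest distance is between seq1 and seq2.

seq1 and seq2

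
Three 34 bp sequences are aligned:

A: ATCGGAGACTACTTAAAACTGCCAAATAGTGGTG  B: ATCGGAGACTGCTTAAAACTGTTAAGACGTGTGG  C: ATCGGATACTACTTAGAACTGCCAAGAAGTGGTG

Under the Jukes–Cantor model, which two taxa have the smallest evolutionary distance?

A–B: 8/34 differ, p = 0.235, d = 0.282.
A–C: 4/34 differ, p = 0.118, d = 0.128.
B–C: 8/34 differ, p = 0.235, d = 0.282.
The smallest distance is between A and C.

A and C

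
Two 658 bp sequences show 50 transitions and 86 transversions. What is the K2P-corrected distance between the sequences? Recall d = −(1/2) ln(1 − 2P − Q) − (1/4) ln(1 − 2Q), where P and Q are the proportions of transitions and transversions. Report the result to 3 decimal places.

0.242

P = 50/658 ≈ 0.075988 and Q = 86/658 ≈ 0.130699.
Under the Kimura two-parameter model, d = −½ ln(1 − 2P − Q) − ¼ ln(1 − 2Q).
1 − 2P − Q = 0.717325, giving −½ ln(0.717325) = 0.166113.
1 − 2Q = 0.738602, giving −¼ ln(0.738602) = 0.075749.
d = 0.166113 + 0.075749 = 0.241862.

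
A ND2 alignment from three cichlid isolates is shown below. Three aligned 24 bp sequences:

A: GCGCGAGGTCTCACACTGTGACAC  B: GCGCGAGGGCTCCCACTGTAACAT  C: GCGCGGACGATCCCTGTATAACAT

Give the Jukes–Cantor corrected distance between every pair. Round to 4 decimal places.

A–B: 4/24 sites differ → p ≈ 0.166667, d = −0.75 ln(1 − 0.222223) = 0.188487 ≈ 0.1885.
A–C: 11/24 sites differ → p ≈ 0.458333, d = −0.75 ln(1 − 0.611111) = 0.708346 ≈ 0.7083.
B–C: 7/24 sites differ → p ≈ 0.291667, d = −0.75 ln(1 − 0.388889) = 0.369358 ≈ 0.3694.

d(A,B) = 0.1885, d(A,C) = 0.7083, d(B,C) = 0.3694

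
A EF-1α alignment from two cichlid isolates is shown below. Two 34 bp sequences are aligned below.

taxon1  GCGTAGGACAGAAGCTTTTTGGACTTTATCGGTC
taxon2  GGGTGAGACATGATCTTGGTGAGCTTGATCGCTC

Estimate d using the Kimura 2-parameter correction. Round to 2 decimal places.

0.48

Of 34 sites, 5 differences are transitions and 7 are transversions, so P = 5/34 ≈ 0.147059 and Q = 7/34 ≈ 0.205882.
Under the Kimura two-parameter model, d = −½ ln(1 − 2P − Q) − ¼ ln(1 − 2Q).
1 − 2P − Q = 0.5, giving −½ ln(0.5) = 0.346574.
1 − 2Q = 0.588236, giving −¼ ln(0.588236) = 0.132657.
d = 0.346574 + 0.132657 = 0.479231.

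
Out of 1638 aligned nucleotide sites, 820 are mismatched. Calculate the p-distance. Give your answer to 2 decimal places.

0.50

p = 820/1638 = 0.500610… ≈ 0.50 (to 2 d.p.).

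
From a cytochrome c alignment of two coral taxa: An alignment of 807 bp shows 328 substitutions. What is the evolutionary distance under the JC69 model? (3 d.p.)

0.586

p = 328/807 ≈ 0.406444.
d = −(3/4) ln(1 − 4p/3) = −0.75 ln(1 − 0.541925) = −0.75 ln(0.458075)
  = −0.75 × (-0.780722) = 0.585542 substitutions/site.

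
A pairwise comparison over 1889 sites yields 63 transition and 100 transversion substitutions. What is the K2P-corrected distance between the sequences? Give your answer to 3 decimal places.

P = 63/1889 ≈ 0.033351 and Q = 100/1889 ≈ 0.052938.
Under the Kimura two-parameter model, d = −½ ln(1 − 2P − Q) − ¼ ln(1 − 2Q).
1 − 2P − Q = 0.88036, giving −½ ln(0.88036) = 0.063712.
1 − 2Q = 0.894124, giving −¼ ln(0.894124) = 0.027978.
d = 0.063712 + 0.027978 = 0.091690.

0.092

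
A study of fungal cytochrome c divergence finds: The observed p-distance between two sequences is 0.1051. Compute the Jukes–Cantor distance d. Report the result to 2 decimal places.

d = −(3/4) ln(1 − 4p/3) = −0.75 ln(1 − 0.140133) = −0.75 ln(0.859867)
  = −0.75 × (-0.150978) = 0.113234 substitutions/site.

0.11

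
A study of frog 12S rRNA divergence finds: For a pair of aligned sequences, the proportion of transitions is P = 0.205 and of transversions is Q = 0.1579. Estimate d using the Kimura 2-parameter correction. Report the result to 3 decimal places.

Under the Kimura two-parameter model, d = −½ ln(1 − 2P − Q) − ¼ ln(1 − 2Q).
1 − 2P − Q = 0.4321, giving −½ ln(0.4321) = 0.419549.
1 − 2Q = 0.6842, giving −¼ ln(0.6842) = 0.094876.
d = 0.419549 + 0.094876 = 0.514425.

0.514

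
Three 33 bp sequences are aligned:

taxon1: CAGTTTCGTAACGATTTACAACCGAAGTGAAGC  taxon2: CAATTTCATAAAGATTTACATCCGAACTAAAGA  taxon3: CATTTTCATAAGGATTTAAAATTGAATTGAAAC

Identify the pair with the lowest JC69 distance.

taxon1 and taxon2

taxon1–taxon2: 7/33 differ, p = 0.212, d = 0.249.
taxon1–taxon3: 8/33 differ, p = 0.242, d = 0.293.
taxon2–taxon3: 10/33 differ, p = 0.303, d = 0.388.
The smallest distance is between taxon1 and taxon2.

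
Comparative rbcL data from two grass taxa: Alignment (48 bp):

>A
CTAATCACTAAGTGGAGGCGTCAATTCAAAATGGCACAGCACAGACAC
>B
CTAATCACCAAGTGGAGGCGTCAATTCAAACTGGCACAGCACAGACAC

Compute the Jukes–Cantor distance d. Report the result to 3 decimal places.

The sequences differ at 2 of 48 sites (9, 31), so p = 2/48 ≈ 0.041667.
d = −(3/4) ln(1 − 4p/3) = −0.75 ln(1 − 0.055556) = −0.75 ln(0.944444)
  = −0.75 × (-0.057159) = 0.042869 substitutions/site.

0.043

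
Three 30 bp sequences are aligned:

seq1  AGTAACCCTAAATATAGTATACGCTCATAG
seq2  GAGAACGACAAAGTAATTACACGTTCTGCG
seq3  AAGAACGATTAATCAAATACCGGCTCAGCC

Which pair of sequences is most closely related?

seq2 and seq3

seq1–seq2: 15/30 differ, p = 0.500, d = 0.824.
seq1–seq3: 14/30 differ, p = 0.467, d = 0.730.
seq2–seq3: 11/30 differ, p = 0.367, d = 0.503.
The smallest distance is between seq2 and seq3.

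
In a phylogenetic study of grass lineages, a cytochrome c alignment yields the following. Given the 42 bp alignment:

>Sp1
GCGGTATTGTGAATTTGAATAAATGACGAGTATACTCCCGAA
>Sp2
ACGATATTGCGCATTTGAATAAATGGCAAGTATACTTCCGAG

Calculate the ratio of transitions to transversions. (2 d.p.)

7.00

Transitions are A↔G and C↔T; transversions are all other mismatches.
Transitions: 7. Transversions: 1.
R = 7/1 = 7.00.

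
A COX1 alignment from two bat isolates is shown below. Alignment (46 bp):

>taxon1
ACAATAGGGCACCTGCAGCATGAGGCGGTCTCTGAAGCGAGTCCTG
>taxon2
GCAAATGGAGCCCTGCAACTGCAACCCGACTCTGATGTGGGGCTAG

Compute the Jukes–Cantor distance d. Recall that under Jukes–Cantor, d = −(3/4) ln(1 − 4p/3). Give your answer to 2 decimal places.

0.65

The sequences differ at 20 of 46 sites, so p = 20/46 ≈ 0.434783.
d = −(3/4) ln(1 − 4p/3) = −0.75 ln(1 − 0.579711) = −0.75 ln(0.420289)
  = −0.75 × (-0.866813) = 0.650110 substitutions/site.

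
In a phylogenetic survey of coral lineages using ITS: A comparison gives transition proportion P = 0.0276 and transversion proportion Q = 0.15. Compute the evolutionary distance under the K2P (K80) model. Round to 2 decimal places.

Under the Kimura two-parameter model, d = −½ ln(1 − 2P − Q) − ¼ ln(1 − 2Q).
1 − 2P − Q = 0.7948, giving −½ ln(0.7948) = 0.114832.
1 − 2Q = 0.7, giving −¼ ln(0.7) = 0.089169.
d = 0.114832 + 0.089169 = 0.204001.

0.20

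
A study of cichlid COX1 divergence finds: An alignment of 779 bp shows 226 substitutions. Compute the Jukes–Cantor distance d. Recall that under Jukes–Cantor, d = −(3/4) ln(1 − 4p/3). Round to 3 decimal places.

p = 226/779 ≈ 0.290116.
d = −(3/4) ln(1 − 4p/3) = −0.75 ln(1 − 0.386821) = −0.75 ln(0.613179)
  = −0.75 × (-0.489098) = 0.366824 substitutions/site.

0.367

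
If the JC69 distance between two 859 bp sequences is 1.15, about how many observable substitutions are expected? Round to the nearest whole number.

505

Invert JC69: p = (3/4)(1 − e^(−4d/3)) = 0.75 × (1 − e^(-1.533333)) = 0.75 × (1 − 0.215815) = 0.588139.
Expected differing sites = pL ≈ 0.588139 × 859 = 505.211401 ≈ 505.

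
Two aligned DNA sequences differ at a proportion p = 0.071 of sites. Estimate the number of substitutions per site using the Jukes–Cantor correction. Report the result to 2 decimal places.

0.07

d = −(3/4) ln(1 − 4p/3) = −0.75 ln(1 − 0.094667) = −0.75 ln(0.905333)
  = −0.75 × (-0.099452) = 0.074589 substitutions/site.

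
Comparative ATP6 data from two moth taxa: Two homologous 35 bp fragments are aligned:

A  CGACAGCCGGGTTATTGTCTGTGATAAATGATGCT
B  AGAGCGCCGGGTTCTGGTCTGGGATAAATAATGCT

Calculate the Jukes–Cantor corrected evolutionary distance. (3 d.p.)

The sequences differ at 7 of 35 sites (1, 4, 5, 14, 16, 22, 30), so p = 7/35 = 0.2.
d = −(3/4) ln(1 − 4p/3) = −0.75 ln(1 − 0.266667) = −0.75 ln(0.733333)
  = −0.75 × (-0.310155) = 0.232616 substitutions/site.

0.233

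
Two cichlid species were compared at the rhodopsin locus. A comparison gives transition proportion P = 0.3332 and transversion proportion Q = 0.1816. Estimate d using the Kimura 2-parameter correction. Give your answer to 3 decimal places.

1.055

Under the Kimura two-parameter model, d = −½ ln(1 − 2P − Q) − ¼ ln(1 − 2Q).
1 − 2P − Q = 0.152, giving −½ ln(0.152) = 0.941937.
1 − 2Q = 0.6368, giving −¼ ln(0.6368) = 0.112825.
d = 0.941937 + 0.112825 = 1.054762.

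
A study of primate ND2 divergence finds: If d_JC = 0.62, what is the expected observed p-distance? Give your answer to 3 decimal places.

p = (3/4)(1 − e^(−4d/3)) = 0.75 × (1 − e^(-0.826667)) = 0.75 × (1 − 0.437505) = 0.421871.

0.422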